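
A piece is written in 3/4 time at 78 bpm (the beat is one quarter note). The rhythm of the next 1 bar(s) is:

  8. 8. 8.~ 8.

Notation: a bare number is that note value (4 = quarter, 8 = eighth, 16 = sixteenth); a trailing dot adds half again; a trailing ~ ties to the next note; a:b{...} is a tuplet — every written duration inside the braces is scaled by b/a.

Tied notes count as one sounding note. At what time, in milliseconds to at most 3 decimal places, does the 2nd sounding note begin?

1. 0.0ms @ 0 + 576.923ms (3/4)
2. 576.923ms @ 3/4 + 576.923ms (3/4)
3. 1153.846ms @ 3/2 + 1153.846ms (3/2)

note 2 onset = 3/4b = 576.923ms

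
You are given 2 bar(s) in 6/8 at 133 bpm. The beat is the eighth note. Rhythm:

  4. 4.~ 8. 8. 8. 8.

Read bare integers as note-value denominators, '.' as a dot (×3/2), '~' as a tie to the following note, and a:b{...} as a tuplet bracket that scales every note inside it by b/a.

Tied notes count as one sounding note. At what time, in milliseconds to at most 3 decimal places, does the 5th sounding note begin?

note 5 onset = 21/2b = 4736.842ms

1. 0.0ms @ 0 + 1353.383ms (3)
2. 1353.383ms @ 3 + 2030.075ms (9/2)
3. 3383.459ms @ 15/2 + 676.692ms (3/2)
4. 4060.15ms @ 9 + 676.692ms (3/2)
5. 4736.842ms @ 21/2 + 676.692ms (3/2)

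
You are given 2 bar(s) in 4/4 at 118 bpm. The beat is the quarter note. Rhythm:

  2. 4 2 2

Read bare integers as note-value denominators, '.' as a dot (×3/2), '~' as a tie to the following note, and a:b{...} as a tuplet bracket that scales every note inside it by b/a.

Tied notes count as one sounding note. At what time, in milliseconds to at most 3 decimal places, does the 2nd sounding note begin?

1. 0.0ms @ 0 + 1525.424ms (3)
2. 1525.424ms @ 3 + 508.475ms (1)
3. 2033.898ms @ 4 + 1016.949ms (2)
4. 3050.847ms @ 6 + 1016.949ms (2)

note 2 onset = 3b = 1525.424ms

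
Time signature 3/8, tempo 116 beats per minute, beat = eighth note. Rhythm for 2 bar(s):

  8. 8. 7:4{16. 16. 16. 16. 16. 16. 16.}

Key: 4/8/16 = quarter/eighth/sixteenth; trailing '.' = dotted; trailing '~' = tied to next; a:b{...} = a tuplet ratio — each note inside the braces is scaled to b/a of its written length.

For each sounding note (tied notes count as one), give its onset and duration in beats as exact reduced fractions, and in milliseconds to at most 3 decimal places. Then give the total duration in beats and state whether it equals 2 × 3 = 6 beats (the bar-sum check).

1) 0.0ms=0b +775.862ms=3/2b
2) 775.862ms=3/2b +775.862ms=3/2b
3) 1551.724ms=3b +221.675ms=3/7b
4) 1773.399ms=24/7b +221.675ms=3/7b
5) 1995.074ms=27/7b +221.675ms=3/7b
6) 2216.749ms=30/7b +221.675ms=3/7b
7) 2438.424ms=33/7b +221.675ms=3/7b
8) 2660.099ms=36/7b +221.675ms=3/7b
9) 2881.773ms=39/7b +221.675ms=3/7b
Σ=6b of 6 (116bpm 3/8) — PASS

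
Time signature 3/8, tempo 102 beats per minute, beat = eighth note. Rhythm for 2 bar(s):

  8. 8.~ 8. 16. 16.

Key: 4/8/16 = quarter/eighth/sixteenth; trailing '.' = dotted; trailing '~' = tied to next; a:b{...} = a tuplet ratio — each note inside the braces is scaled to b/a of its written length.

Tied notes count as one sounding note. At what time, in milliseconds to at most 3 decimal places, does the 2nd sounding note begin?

1. 0.0ms @ 0 + 882.353ms (3/2)
2. 882.353ms @ 3/2 + 1764.706ms (3)
3. 2647.059ms @ 9/2 + 441.176ms (3/4)
4. 3088.235ms @ 21/4 + 441.176ms (3/4)

note 2 onset = 3/2b = 882.353ms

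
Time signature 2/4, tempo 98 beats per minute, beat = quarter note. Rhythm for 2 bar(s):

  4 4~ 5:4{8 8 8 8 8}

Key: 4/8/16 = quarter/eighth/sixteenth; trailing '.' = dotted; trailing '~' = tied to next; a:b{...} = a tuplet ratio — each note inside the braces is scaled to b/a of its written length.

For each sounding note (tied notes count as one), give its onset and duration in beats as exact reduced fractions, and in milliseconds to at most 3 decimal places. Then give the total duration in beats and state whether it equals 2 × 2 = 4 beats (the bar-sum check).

1) 0.0ms=0b +612.245ms=1b
2) 612.245ms=1b +857.143ms=7/5b
3) 1469.388ms=12/5b +244.898ms=2/5b
4) 1714.286ms=14/5b +244.898ms=2/5b
5) 1959.184ms=16/5b +244.898ms=2/5b
6) 2204.082ms=18/5b +244.898ms=2/5b
Σ=4b of 4 (98bpm 2/4) — PASS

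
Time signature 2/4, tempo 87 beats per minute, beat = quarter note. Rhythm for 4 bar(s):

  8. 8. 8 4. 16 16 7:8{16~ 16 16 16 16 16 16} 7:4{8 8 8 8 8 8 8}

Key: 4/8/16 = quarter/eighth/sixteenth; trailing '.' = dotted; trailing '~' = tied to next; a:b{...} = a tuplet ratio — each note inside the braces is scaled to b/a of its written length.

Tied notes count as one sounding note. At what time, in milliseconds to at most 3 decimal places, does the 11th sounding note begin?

note 11 onset = 38/7b = 3743.842ms

1. 0.0ms @ 0 + 517.241ms (3/4)
2. 517.241ms @ 3/4 + 517.241ms (3/4)
3. 1034.483ms @ 3/2 + 344.828ms (1/2)
4. 1379.31ms @ 2 + 1034.483ms (3/2)
5. 2413.793ms @ 7/2 + 172.414ms (1/4)
6. 2586.207ms @ 15/4 + 172.414ms (1/4)
7. 2758.621ms @ 4 + 394.089ms (4/7)
8. 3152.709ms @ 32/7 + 197.044ms (2/7)
9. 3349.754ms @ 34/7 + 197.044ms (2/7)
10. 3546.798ms @ 36/7 + 197.044ms (2/7)
11. 3743.842ms @ 38/7 + 197.044ms (2/7)
12. 3940.887ms @ 40/7 + 197.044ms (2/7)
13. 4137.931ms @ 6 + 197.044ms (2/7)
14. 4334.975ms @ 44/7 + 197.044ms (2/7)
15. 4532.02ms @ 46/7 + 197.044ms (2/7)
16. 4729.064ms @ 48/7 + 197.044ms (2/7)
17. 4926.108ms @ 50/7 + 197.044ms (2/7)
18. 5123.153ms @ 52/7 + 197.044ms (2/7)
19. 5320.197ms @ 54/7 + 197.044ms (2/7)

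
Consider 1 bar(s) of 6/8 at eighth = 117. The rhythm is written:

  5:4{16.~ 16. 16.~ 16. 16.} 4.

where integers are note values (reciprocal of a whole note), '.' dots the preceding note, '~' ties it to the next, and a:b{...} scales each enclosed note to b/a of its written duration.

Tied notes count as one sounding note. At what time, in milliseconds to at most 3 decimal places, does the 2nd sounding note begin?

note 2 onset = 6/5b = 615.385ms

1. 0.0ms @ 0 + 615.385ms (6/5)
2. 615.385ms @ 6/5 + 615.385ms (6/5)
3. 1230.769ms @ 12/5 + 307.692ms (3/5)
4. 1538.462ms @ 3 + 1538.462ms (3)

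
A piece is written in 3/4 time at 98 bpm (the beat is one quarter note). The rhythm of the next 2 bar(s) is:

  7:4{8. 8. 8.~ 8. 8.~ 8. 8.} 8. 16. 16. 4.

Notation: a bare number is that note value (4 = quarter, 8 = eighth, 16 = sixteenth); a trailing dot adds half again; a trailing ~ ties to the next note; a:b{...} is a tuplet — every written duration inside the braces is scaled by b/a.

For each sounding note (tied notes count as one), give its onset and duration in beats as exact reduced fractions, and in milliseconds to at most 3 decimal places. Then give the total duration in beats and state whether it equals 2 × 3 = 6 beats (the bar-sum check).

1) 0.0ms=0b +262.391ms=3/7b
2) 262.391ms=3/7b +262.391ms=3/7b
3) 524.781ms=6/7b +524.781ms=6/7b
4) 1049.563ms=12/7b +524.781ms=6/7b
5) 1574.344ms=18/7b +262.391ms=3/7b
6) 1836.735ms=3b +459.184ms=3/4b
7) 2295.918ms=15/4b +229.592ms=3/8b
8) 2525.51ms=33/8b +229.592ms=3/8b
9) 2755.102ms=9/2b +918.367ms=3/2b
Σ=6b of 6 (98bpm 3/4) — PASS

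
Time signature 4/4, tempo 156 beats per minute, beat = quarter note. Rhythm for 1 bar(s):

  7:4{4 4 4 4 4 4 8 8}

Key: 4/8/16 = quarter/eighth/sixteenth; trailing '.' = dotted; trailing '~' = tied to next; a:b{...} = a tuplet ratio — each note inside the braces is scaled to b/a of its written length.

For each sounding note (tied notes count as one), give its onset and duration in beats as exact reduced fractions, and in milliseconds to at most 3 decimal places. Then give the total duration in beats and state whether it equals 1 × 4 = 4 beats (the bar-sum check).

1) 0.0ms=0b +219.78ms=4/7b
2) 219.78ms=4/7b +219.78ms=4/7b
3) 439.56ms=8/7b +219.78ms=4/7b
4) 659.341ms=12/7b +219.78ms=4/7b
5) 879.121ms=16/7b +219.78ms=4/7b
6) 1098.901ms=20/7b +219.78ms=4/7b
7) 1318.681ms=24/7b +109.89ms=2/7b
8) 1428.571ms=26/7b +109.89ms=2/7b
Σ=4b of 4 (156bpm 4/4) — PASS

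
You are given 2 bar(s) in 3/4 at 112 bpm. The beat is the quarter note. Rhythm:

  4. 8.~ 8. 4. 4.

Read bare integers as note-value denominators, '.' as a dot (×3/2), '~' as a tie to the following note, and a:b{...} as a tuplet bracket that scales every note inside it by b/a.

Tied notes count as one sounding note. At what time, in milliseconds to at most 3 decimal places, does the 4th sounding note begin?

1. 0.0ms @ 0 + 803.571ms (3/2)
2. 803.571ms @ 3/2 + 803.571ms (3/2)
3. 1607.143ms @ 3 + 803.571ms (3/2)
4. 2410.714ms @ 9/2 + 803.571ms (3/2)

note 4 onset = 9/2b = 2410.714ms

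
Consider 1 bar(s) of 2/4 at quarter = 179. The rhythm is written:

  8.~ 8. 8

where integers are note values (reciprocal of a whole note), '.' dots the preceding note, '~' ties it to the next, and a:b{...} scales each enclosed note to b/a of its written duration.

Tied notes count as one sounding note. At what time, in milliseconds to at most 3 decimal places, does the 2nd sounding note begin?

1. 0.0ms @ 0 + 502.793ms (3/2)
2. 502.793ms @ 3/2 + 167.598ms (1/2)

note 2 onset = 3/2b = 502.793ms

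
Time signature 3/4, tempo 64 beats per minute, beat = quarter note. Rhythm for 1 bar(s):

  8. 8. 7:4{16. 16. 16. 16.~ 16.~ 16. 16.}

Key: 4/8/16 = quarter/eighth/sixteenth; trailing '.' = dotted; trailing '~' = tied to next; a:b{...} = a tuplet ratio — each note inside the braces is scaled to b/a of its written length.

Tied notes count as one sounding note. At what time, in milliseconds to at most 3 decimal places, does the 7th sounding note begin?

note 7 onset = 39/14b = 2611.607ms

1. 0.0ms @ 0 + 703.125ms (3/4)
2. 703.125ms @ 3/4 + 703.125ms (3/4)
3. 1406.25ms @ 3/2 + 200.893ms (3/14)
4. 1607.143ms @ 12/7 + 200.893ms (3/14)
5. 1808.036ms @ 27/14 + 200.893ms (3/14)
6. 2008.929ms @ 15/7 + 602.679ms (9/14)
7. 2611.607ms @ 39/14 + 200.893ms (3/14)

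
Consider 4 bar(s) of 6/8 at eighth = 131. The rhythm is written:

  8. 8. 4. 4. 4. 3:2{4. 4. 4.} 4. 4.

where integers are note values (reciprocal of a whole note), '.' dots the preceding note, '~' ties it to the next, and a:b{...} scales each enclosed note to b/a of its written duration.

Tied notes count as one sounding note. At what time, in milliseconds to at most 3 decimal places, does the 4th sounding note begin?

1. 0.0ms @ 0 + 687.023ms (3/2)
2. 687.023ms @ 3/2 + 687.023ms (3/2)
3. 1374.046ms @ 3 + 1374.046ms (3)
4. 2748.092ms @ 6 + 1374.046ms (3)
5. 4122.137ms @ 9 + 1374.046ms (3)
6. 5496.183ms @ 12 + 916.031ms (2)
7. 6412.214ms @ 14 + 916.031ms (2)
8. 7328.244ms @ 16 + 916.031ms (2)
9. 8244.275ms @ 18 + 1374.046ms (3)
10. 9618.321ms @ 21 + 1374.046ms (3)

note 4 onset = 6b = 2748.092ms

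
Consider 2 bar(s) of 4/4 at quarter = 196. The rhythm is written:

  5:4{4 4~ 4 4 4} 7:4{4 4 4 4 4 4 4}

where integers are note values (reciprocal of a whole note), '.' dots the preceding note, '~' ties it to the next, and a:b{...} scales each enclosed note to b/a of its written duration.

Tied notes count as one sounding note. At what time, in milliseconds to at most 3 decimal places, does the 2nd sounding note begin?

1. 0.0ms @ 0 + 244.898ms (4/5)
2. 244.898ms @ 4/5 + 489.796ms (8/5)
3. 734.694ms @ 12/5 + 244.898ms (4/5)
4. 979.592ms @ 16/5 + 244.898ms (4/5)
5. 1224.49ms @ 4 + 174.927ms (4/7)
6. 1399.417ms @ 32/7 + 174.927ms (4/7)
7. 1574.344ms @ 36/7 + 174.927ms (4/7)
8. 1749.271ms @ 40/7 + 174.927ms (4/7)
9. 1924.198ms @ 44/7 + 174.927ms (4/7)
10. 2099.125ms @ 48/7 + 174.927ms (4/7)
11. 2274.052ms @ 52/7 + 174.927ms (4/7)

note 2 onset = 4/5b = 244.898ms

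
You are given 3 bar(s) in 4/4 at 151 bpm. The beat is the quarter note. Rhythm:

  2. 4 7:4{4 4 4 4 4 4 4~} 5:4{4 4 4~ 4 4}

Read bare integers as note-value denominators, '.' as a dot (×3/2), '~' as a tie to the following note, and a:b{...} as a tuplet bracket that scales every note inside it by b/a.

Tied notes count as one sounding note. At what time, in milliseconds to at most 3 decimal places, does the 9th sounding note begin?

1. 0.0ms @ 0 + 1192.053ms (3)
2. 1192.053ms @ 3 + 397.351ms (1)
3. 1589.404ms @ 4 + 227.058ms (4/7)
4. 1816.462ms @ 32/7 + 227.058ms (4/7)
5. 2043.519ms @ 36/7 + 227.058ms (4/7)
6. 2270.577ms @ 40/7 + 227.058ms (4/7)
7. 2497.635ms @ 44/7 + 227.058ms (4/7)
8. 2724.693ms @ 48/7 + 227.058ms (4/7)
9. 2951.75ms @ 52/7 + 544.939ms (48/35)
10. 3496.689ms @ 44/5 + 317.881ms (4/5)
11. 3814.57ms @ 48/5 + 635.762ms (8/5)
12. 4450.331ms @ 56/5 + 317.881ms (4/5)

note 9 onset = 52/7b = 2951.75ms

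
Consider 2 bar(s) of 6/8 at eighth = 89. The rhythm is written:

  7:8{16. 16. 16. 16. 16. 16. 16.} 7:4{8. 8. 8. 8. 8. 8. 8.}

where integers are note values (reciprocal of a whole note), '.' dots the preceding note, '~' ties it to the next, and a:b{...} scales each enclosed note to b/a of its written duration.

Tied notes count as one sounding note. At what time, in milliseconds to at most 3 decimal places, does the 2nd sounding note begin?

note 2 onset = 6/7b = 577.849ms

1. 0.0ms @ 0 + 577.849ms (6/7)
2. 577.849ms @ 6/7 + 577.849ms (6/7)
3. 1155.698ms @ 12/7 + 577.849ms (6/7)
4. 1733.547ms @ 18/7 + 577.849ms (6/7)
5. 2311.396ms @ 24/7 + 577.849ms (6/7)
6. 2889.246ms @ 30/7 + 577.849ms (6/7)
7. 3467.095ms @ 36/7 + 577.849ms (6/7)
8. 4044.944ms @ 6 + 577.849ms (6/7)
9. 4622.793ms @ 48/7 + 577.849ms (6/7)
10. 5200.642ms @ 54/7 + 577.849ms (6/7)
11. 5778.491ms @ 60/7 + 577.849ms (6/7)
12. 6356.34ms @ 66/7 + 577.849ms (6/7)
13. 6934.189ms @ 72/7 + 577.849ms (6/7)
14. 7512.039ms @ 78/7 + 577.849ms (6/7)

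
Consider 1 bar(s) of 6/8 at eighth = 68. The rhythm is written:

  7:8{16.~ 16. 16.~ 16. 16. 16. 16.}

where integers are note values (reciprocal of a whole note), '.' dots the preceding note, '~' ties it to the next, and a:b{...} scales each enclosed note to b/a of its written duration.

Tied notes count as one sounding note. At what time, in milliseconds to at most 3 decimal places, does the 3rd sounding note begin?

1. 0.0ms @ 0 + 1512.605ms (12/7)
2. 1512.605ms @ 12/7 + 1512.605ms (12/7)
3. 3025.21ms @ 24/7 + 756.303ms (6/7)
4. 3781.513ms @ 30/7 + 756.303ms (6/7)
5. 4537.815ms @ 36/7 + 756.303ms (6/7)

note 3 onset = 24/7b = 3025.21ms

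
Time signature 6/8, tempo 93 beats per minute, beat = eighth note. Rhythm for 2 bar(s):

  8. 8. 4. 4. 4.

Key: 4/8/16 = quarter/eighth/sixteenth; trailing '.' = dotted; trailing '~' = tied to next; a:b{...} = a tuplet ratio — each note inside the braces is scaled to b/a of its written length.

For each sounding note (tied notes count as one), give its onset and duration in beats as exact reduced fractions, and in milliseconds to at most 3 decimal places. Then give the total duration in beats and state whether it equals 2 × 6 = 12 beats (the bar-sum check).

1) 0.0ms=0b +967.742ms=3/2b
2) 967.742ms=3/2b +967.742ms=3/2b
3) 1935.484ms=3b +1935.484ms=3b
4) 3870.968ms=6b +1935.484ms=3b
5) 5806.452ms=9b +1935.484ms=3b
Σ=12b of 12 (93bpm 6/8) — PASS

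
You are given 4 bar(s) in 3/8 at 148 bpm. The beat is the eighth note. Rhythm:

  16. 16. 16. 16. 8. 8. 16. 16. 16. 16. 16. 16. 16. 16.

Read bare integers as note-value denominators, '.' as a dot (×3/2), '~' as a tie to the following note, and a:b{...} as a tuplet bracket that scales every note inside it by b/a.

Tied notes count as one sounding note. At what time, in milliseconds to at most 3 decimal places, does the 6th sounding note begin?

note 6 onset = 9/2b = 1824.324ms

1. 0.0ms @ 0 + 304.054ms (3/4)
2. 304.054ms @ 3/4 + 304.054ms (3/4)
3. 608.108ms @ 3/2 + 304.054ms (3/4)
4. 912.162ms @ 9/4 + 304.054ms (3/4)
5. 1216.216ms @ 3 + 608.108ms (3/2)
6. 1824.324ms @ 9/2 + 608.108ms (3/2)
7. 2432.432ms @ 6 + 304.054ms (3/4)
8. 2736.486ms @ 27/4 + 304.054ms (3/4)
9. 3040.541ms @ 15/2 + 304.054ms (3/4)
10. 3344.595ms @ 33/4 + 304.054ms (3/4)
11. 3648.649ms @ 9 + 304.054ms (3/4)
12. 3952.703ms @ 39/4 + 304.054ms (3/4)
13. 4256.757ms @ 21/2 + 304.054ms (3/4)
14. 4560.811ms @ 45/4 + 304.054ms (3/4)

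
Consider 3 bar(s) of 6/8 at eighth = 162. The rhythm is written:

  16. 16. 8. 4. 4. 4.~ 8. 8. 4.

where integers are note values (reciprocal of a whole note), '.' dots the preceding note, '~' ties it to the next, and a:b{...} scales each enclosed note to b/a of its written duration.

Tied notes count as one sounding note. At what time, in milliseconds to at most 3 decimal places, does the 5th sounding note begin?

1. 0.0ms @ 0 + 277.778ms (3/4)
2. 277.778ms @ 3/4 + 277.778ms (3/4)
3. 555.556ms @ 3/2 + 555.556ms (3/2)
4. 1111.111ms @ 3 + 1111.111ms (3)
5. 2222.222ms @ 6 + 1111.111ms (3)
6. 3333.333ms @ 9 + 1666.667ms (9/2)
7. 5000.0ms @ 27/2 + 555.556ms (3/2)
8. 5555.556ms @ 15 + 1111.111ms (3)

note 5 onset = 6b = 2222.222ms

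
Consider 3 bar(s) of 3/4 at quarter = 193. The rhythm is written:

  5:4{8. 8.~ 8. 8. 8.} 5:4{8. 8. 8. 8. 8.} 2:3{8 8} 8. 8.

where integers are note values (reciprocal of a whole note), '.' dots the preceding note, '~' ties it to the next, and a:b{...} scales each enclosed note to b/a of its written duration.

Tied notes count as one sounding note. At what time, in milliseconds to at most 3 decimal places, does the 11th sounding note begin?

1. 0.0ms @ 0 + 186.528ms (3/5)
2. 186.528ms @ 3/5 + 373.057ms (6/5)
3. 559.585ms @ 9/5 + 186.528ms (3/5)
4. 746.114ms @ 12/5 + 186.528ms (3/5)
5. 932.642ms @ 3 + 186.528ms (3/5)
6. 1119.171ms @ 18/5 + 186.528ms (3/5)
7. 1305.699ms @ 21/5 + 186.528ms (3/5)
8. 1492.228ms @ 24/5 + 186.528ms (3/5)
9. 1678.756ms @ 27/5 + 186.528ms (3/5)
10. 1865.285ms @ 6 + 233.161ms (3/4)
11. 2098.446ms @ 27/4 + 233.161ms (3/4)
12. 2331.606ms @ 15/2 + 233.161ms (3/4)
13. 2564.767ms @ 33/4 + 233.161ms (3/4)

note 11 onset = 27/4b = 2098.446ms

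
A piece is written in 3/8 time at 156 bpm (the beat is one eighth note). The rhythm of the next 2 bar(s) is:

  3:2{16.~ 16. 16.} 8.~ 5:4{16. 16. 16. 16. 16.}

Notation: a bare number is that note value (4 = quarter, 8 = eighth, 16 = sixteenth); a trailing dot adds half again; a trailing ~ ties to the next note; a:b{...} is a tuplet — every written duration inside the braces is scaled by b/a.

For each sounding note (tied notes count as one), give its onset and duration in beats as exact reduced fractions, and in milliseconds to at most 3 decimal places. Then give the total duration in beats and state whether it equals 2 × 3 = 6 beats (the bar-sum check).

1) 0.0ms=0b +384.615ms=1b
2) 384.615ms=1b +192.308ms=1/2b
3) 576.923ms=3/2b +807.692ms=21/10b
4) 1384.615ms=18/5b +230.769ms=3/5b
5) 1615.385ms=21/5b +230.769ms=3/5b
6) 1846.154ms=24/5b +230.769ms=3/5b
7) 2076.923ms=27/5b +230.769ms=3/5b
Σ=6b of 6 (156bpm 3/8) — PASS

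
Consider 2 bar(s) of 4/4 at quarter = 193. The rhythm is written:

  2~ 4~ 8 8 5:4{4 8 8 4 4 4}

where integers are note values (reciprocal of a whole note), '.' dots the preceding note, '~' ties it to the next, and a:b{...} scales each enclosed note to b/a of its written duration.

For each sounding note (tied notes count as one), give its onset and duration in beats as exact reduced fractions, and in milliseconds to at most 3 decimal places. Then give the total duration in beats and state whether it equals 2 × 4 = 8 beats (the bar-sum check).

1) 0.0ms=0b +1088.083ms=7/2b
2) 1088.083ms=7/2b +155.44ms=1/2b
3) 1243.523ms=4b +248.705ms=4/5b
4) 1492.228ms=24/5b +124.352ms=2/5b
5) 1616.58ms=26/5b +124.352ms=2/5b
6) 1740.933ms=28/5b +248.705ms=4/5b
7) 1989.637ms=32/5b +248.705ms=4/5b
8) 2238.342ms=36/5b +248.705ms=4/5b
Σ=8b of 8 (193bpm 4/4) — PASS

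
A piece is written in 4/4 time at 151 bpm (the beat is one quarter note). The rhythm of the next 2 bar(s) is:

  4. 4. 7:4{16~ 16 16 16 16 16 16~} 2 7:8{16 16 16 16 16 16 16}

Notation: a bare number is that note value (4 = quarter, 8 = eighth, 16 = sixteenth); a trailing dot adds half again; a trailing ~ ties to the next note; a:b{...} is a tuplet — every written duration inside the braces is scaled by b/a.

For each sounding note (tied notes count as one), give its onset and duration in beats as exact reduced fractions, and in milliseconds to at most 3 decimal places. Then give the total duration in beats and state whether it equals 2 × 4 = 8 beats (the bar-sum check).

1) 0.0ms=0b +596.026ms=3/2b
2) 596.026ms=3/2b +596.026ms=3/2b
3) 1192.053ms=3b +113.529ms=2/7b
4) 1305.582ms=23/7b +56.764ms=1/7b
5) 1362.346ms=24/7b +56.764ms=1/7b
6) 1419.111ms=25/7b +56.764ms=1/7b
7) 1475.875ms=26/7b +56.764ms=1/7b
8) 1532.64ms=27/7b +851.466ms=15/7b
9) 2384.106ms=6b +113.529ms=2/7b
10) 2497.635ms=44/7b +113.529ms=2/7b
11) 2611.164ms=46/7b +113.529ms=2/7b
12) 2724.693ms=48/7b +113.529ms=2/7b
13) 2838.221ms=50/7b +113.529ms=2/7b
14) 2951.75ms=52/7b +113.529ms=2/7b
15) 3065.279ms=54/7b +113.529ms=2/7b
Σ=8b of 8 (151bpm 4/4) — PASS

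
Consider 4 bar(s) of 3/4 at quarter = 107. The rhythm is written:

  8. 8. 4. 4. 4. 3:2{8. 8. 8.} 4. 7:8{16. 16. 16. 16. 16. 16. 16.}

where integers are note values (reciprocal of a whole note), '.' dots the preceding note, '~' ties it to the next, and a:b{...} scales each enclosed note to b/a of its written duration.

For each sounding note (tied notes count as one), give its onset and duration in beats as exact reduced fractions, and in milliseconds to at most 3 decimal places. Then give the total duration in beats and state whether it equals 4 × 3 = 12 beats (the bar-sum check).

1) 0.0ms=0b +420.561ms=3/4b
2) 420.561ms=3/4b +420.561ms=3/4b
3) 841.121ms=3/2b +841.121ms=3/2b
4) 1682.243ms=3b +841.121ms=3/2b
5) 2523.364ms=9/2b +841.121ms=3/2b
6) 3364.486ms=6b +280.374ms=1/2b
7) 3644.86ms=13/2b +280.374ms=1/2b
8) 3925.234ms=7b +280.374ms=1/2b
9) 4205.607ms=15/2b +841.121ms=3/2b
10) 5046.729ms=9b +240.32ms=3/7b
11) 5287.049ms=66/7b +240.32ms=3/7b
12) 5527.37ms=69/7b +240.32ms=3/7b
13) 5767.69ms=72/7b +240.32ms=3/7b
14) 6008.011ms=75/7b +240.32ms=3/7b
15) 6248.331ms=78/7b +240.32ms=3/7b
16) 6488.652ms=81/7b +240.32ms=3/7b
Σ=12b of 12 (107bpm 3/4) — PASS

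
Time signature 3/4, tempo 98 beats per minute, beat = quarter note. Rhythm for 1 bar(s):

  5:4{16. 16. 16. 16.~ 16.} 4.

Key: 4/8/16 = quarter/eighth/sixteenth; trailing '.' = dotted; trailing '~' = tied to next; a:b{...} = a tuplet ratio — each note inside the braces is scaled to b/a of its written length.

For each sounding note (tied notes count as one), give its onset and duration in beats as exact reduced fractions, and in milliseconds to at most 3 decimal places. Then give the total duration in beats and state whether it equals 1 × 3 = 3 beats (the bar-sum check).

1) 0.0ms=0b +183.673ms=3/10b
2) 183.673ms=3/10b +183.673ms=3/10b
3) 367.347ms=3/5b +183.673ms=3/10b
4) 551.02ms=9/10b +367.347ms=3/5b
5) 918.367ms=3/2b +918.367ms=3/2b
Σ=3b of 3 (98bpm 3/4) — PASS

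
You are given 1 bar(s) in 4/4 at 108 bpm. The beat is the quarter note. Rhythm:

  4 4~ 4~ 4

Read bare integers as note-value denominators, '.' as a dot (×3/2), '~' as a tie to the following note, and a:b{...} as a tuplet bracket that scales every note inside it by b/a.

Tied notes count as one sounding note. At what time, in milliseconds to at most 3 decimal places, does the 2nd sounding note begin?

note 2 onset = 1b = 555.556ms

1. 0.0ms @ 0 + 555.556ms (1)
2. 555.556ms @ 1 + 1666.667ms (3)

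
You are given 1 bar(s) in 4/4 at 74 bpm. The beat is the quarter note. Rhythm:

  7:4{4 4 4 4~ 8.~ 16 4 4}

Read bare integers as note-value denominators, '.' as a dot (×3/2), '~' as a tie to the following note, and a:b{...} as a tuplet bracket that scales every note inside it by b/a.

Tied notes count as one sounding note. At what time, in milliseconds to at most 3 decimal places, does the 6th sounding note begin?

note 6 onset = 24/7b = 2779.923ms

1. 0.0ms @ 0 + 463.32ms (4/7)
2. 463.32ms @ 4/7 + 463.32ms (4/7)
3. 926.641ms @ 8/7 + 463.32ms (4/7)
4. 1389.961ms @ 12/7 + 926.641ms (8/7)
5. 2316.602ms @ 20/7 + 463.32ms (4/7)
6. 2779.923ms @ 24/7 + 463.32ms (4/7)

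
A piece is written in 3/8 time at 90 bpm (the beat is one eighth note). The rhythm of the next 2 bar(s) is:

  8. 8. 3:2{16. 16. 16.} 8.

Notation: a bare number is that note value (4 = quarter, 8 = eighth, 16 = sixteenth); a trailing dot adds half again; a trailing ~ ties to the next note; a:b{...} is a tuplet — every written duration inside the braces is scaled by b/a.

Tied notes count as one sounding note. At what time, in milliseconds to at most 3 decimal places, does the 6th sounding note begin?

note 6 onset = 9/2b = 3000.0ms

1. 0.0ms @ 0 + 1000.0ms (3/2)
2. 1000.0ms @ 3/2 + 1000.0ms (3/2)
3. 2000.0ms @ 3 + 333.333ms (1/2)
4. 2333.333ms @ 7/2 + 333.333ms (1/2)
5. 2666.667ms @ 4 + 333.333ms (1/2)
6. 3000.0ms @ 9/2 + 1000.0ms (3/2)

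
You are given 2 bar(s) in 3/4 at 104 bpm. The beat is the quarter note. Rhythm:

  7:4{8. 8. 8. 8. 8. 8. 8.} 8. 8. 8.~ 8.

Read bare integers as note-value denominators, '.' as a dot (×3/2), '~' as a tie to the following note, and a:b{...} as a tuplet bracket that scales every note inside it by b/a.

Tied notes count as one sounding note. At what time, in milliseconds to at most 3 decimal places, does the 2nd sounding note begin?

note 2 onset = 3/7b = 247.253ms

1. 0.0ms @ 0 + 247.253ms (3/7)
2. 247.253ms @ 3/7 + 247.253ms (3/7)
3. 494.505ms @ 6/7 + 247.253ms (3/7)
4. 741.758ms @ 9/7 + 247.253ms (3/7)
5. 989.011ms @ 12/7 + 247.253ms (3/7)
6. 1236.264ms @ 15/7 + 247.253ms (3/7)
7. 1483.516ms @ 18/7 + 247.253ms (3/7)
8. 1730.769ms @ 3 + 432.692ms (3/4)
9. 2163.462ms @ 15/4 + 432.692ms (3/4)
10. 2596.154ms @ 9/2 + 865.385ms (3/2)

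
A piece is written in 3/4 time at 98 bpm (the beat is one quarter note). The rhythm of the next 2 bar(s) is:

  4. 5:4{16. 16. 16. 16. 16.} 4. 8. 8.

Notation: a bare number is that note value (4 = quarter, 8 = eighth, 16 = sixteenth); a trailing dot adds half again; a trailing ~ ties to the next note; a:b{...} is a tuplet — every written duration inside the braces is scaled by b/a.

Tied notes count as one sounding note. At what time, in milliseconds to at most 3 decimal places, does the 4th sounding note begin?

note 4 onset = 21/10b = 1285.714ms

1. 0.0ms @ 0 + 918.367ms (3/2)
2. 918.367ms @ 3/2 + 183.673ms (3/10)
3. 1102.041ms @ 9/5 + 183.673ms (3/10)
4. 1285.714ms @ 21/10 + 183.673ms (3/10)
5. 1469.388ms @ 12/5 + 183.673ms (3/10)
6. 1653.061ms @ 27/10 + 183.673ms (3/10)
7. 1836.735ms @ 3 + 918.367ms (3/2)
8. 2755.102ms @ 9/2 + 459.184ms (3/4)
9. 3214.286ms @ 21/4 + 459.184ms (3/4)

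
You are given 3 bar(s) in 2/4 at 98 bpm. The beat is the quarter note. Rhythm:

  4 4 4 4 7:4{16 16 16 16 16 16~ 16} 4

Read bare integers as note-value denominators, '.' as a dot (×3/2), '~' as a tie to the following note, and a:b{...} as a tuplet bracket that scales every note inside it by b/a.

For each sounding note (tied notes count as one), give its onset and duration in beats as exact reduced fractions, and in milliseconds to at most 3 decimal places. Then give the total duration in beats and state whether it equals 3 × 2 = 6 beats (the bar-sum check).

1) 0.0ms=0b +612.245ms=1b
2) 612.245ms=1b +612.245ms=1b
3) 1224.49ms=2b +612.245ms=1b
4) 1836.735ms=3b +612.245ms=1b
5) 2448.98ms=4b +87.464ms=1/7b
6) 2536.443ms=29/7b +87.464ms=1/7b
7) 2623.907ms=30/7b +87.464ms=1/7b
8) 2711.37ms=31/7b +87.464ms=1/7b
9) 2798.834ms=32/7b +87.464ms=1/7b
10) 2886.297ms=33/7b +174.927ms=2/7b
11) 3061.224ms=5b +612.245ms=1b
Σ=6b of 6 (98bpm 2/4) — PASS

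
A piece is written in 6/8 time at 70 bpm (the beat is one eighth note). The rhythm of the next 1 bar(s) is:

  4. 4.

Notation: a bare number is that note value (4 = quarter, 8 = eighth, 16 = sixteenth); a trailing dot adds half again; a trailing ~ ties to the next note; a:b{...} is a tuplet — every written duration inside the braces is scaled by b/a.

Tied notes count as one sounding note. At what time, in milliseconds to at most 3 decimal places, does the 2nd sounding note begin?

1. 0.0ms @ 0 + 2571.429ms (3)
2. 2571.429ms @ 3 + 2571.429ms (3)

note 2 onset = 3b = 2571.429ms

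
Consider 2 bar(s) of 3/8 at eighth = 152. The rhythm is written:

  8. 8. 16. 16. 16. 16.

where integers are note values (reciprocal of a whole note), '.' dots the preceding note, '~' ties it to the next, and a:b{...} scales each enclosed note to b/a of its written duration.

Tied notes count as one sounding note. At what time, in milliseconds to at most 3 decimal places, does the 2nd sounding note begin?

1. 0.0ms @ 0 + 592.105ms (3/2)
2. 592.105ms @ 3/2 + 592.105ms (3/2)
3. 1184.211ms @ 3 + 296.053ms (3/4)
4. 1480.263ms @ 15/4 + 296.053ms (3/4)
5. 1776.316ms @ 9/2 + 296.053ms (3/4)
6. 2072.368ms @ 21/4 + 296.053ms (3/4)

note 2 onset = 3/2b = 592.105ms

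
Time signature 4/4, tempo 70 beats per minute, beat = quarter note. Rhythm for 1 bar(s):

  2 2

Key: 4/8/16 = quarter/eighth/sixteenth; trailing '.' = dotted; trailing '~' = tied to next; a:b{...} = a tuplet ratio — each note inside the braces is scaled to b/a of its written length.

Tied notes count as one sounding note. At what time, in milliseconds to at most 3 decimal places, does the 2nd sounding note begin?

note 2 onset = 2b = 1714.286ms

1. 0.0ms @ 0 + 1714.286ms (2)
2. 1714.286ms @ 2 + 1714.286ms (2)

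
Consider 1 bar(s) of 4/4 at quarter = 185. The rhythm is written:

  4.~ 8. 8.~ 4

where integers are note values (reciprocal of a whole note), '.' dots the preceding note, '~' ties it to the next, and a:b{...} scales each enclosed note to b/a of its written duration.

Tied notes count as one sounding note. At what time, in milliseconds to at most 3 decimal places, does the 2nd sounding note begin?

note 2 onset = 9/4b = 729.73ms

1. 0.0ms @ 0 + 729.73ms (9/4)
2. 729.73ms @ 9/4 + 567.568ms (7/4)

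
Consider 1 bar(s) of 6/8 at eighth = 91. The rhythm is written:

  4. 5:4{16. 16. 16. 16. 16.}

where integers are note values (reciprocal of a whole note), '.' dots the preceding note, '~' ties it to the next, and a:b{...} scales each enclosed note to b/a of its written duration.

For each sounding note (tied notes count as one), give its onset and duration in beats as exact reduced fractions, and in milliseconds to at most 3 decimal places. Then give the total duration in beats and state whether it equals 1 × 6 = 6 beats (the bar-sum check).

1) 0.0ms=0b +1978.022ms=3b
2) 1978.022ms=3b +395.604ms=3/5b
3) 2373.626ms=18/5b +395.604ms=3/5b
4) 2769.231ms=21/5b +395.604ms=3/5b
5) 3164.835ms=24/5b +395.604ms=3/5b
6) 3560.44ms=27/5b +395.604ms=3/5b
Σ=6b of 6 (91bpm 6/8) — PASS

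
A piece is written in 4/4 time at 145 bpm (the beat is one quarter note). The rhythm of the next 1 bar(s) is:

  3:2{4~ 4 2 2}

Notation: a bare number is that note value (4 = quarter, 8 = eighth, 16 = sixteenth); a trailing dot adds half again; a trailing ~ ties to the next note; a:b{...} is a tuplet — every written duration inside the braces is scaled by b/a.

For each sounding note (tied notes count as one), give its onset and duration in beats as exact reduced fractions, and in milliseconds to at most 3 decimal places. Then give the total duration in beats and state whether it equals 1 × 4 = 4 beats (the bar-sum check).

1) 0.0ms=0b +551.724ms=4/3b
2) 551.724ms=4/3b +551.724ms=4/3b
3) 1103.448ms=8/3b +551.724ms=4/3b
Σ=4b of 4 (145bpm 4/4) — PASS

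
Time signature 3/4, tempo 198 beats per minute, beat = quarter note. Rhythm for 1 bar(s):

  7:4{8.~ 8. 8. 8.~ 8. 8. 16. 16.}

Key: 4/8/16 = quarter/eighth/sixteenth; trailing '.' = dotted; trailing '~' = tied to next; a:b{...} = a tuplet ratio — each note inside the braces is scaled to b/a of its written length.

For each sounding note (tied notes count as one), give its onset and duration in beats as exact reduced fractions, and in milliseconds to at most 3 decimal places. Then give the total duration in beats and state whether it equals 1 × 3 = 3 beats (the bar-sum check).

1) 0.0ms=0b +259.74ms=6/7b
2) 259.74ms=6/7b +129.87ms=3/7b
3) 389.61ms=9/7b +259.74ms=6/7b
4) 649.351ms=15/7b +129.87ms=3/7b
5) 779.221ms=18/7b +64.935ms=3/14b
6) 844.156ms=39/14b +64.935ms=3/14b
Σ=3b of 3 (198bpm 3/4) — PASS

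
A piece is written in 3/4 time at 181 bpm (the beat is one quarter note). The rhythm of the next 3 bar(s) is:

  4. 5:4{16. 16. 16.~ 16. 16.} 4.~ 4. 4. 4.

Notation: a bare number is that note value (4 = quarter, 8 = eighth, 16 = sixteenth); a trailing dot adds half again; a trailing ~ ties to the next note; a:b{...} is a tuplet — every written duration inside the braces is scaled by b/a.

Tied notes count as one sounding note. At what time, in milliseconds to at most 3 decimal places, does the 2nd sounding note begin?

note 2 onset = 3/2b = 497.238ms

1. 0.0ms @ 0 + 497.238ms (3/2)
2. 497.238ms @ 3/2 + 99.448ms (3/10)
3. 596.685ms @ 9/5 + 99.448ms (3/10)
4. 696.133ms @ 21/10 + 198.895ms (3/5)
5. 895.028ms @ 27/10 + 99.448ms (3/10)
6. 994.475ms @ 3 + 994.475ms (3)
7. 1988.95ms @ 6 + 497.238ms (3/2)
8. 2486.188ms @ 15/2 + 497.238ms (3/2)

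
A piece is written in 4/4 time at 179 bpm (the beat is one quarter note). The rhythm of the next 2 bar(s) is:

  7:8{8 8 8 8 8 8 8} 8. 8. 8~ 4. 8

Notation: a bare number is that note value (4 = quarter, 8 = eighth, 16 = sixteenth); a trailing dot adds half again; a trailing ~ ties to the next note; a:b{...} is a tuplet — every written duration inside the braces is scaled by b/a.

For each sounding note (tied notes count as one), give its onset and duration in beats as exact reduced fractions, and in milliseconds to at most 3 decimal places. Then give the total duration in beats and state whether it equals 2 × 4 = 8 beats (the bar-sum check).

1) 0.0ms=0b +191.54ms=4/7b
2) 191.54ms=4/7b +191.54ms=4/7b
3) 383.081ms=8/7b +191.54ms=4/7b
4) 574.621ms=12/7b +191.54ms=4/7b
5) 766.161ms=16/7b +191.54ms=4/7b
6) 957.702ms=20/7b +191.54ms=4/7b
7) 1149.242ms=24/7b +191.54ms=4/7b
8) 1340.782ms=4b +251.397ms=3/4b
9) 1592.179ms=19/4b +251.397ms=3/4b
10) 1843.575ms=11/2b +670.391ms=2b
11) 2513.966ms=15/2b +167.598ms=1/2b
Σ=8b of 8 (179bpm 4/4) — PASS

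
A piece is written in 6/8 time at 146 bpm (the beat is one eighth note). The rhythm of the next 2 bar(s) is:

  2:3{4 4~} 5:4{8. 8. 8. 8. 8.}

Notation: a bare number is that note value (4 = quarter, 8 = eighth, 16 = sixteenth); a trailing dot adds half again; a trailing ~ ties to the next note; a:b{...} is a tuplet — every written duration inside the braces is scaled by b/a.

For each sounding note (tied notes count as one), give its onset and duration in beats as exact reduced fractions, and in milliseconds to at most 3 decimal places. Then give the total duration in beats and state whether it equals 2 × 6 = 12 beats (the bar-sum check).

1) 0.0ms=0b +1232.877ms=3b
2) 1232.877ms=3b +1726.027ms=21/5b
3) 2958.904ms=36/5b +493.151ms=6/5b
4) 3452.055ms=42/5b +493.151ms=6/5b
5) 3945.205ms=48/5b +493.151ms=6/5b
6) 4438.356ms=54/5b +493.151ms=6/5b
Σ=12b of 12 (146bpm 6/8) — PASS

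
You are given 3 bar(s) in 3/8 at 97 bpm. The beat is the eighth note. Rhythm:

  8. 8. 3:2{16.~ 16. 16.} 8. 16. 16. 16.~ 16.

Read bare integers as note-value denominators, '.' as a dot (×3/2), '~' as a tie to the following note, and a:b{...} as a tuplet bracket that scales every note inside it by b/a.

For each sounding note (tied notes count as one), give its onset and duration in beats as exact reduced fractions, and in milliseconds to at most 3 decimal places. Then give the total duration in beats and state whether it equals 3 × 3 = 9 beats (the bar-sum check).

1) 0.0ms=0b +927.835ms=3/2b
2) 927.835ms=3/2b +927.835ms=3/2b
3) 1855.67ms=3b +618.557ms=1b
4) 2474.227ms=4b +309.278ms=1/2b
5) 2783.505ms=9/2b +927.835ms=3/2b
6) 3711.34ms=6b +463.918ms=3/4b
7) 4175.258ms=27/4b +463.918ms=3/4b
8) 4639.175ms=15/2b +927.835ms=3/2b
Σ=9b of 9 (97bpm 3/8) — PASS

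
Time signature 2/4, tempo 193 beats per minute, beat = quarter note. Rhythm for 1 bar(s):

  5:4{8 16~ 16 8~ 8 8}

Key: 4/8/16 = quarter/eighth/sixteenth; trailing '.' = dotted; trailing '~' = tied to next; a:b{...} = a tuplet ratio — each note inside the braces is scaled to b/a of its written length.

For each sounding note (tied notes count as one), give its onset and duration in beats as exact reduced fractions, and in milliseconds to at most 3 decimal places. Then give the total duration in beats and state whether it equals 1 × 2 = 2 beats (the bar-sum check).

1) 0.0ms=0b +124.352ms=2/5b
2) 124.352ms=2/5b +124.352ms=2/5b
3) 248.705ms=4/5b +248.705ms=4/5b
4) 497.409ms=8/5b +124.352ms=2/5b
Σ=2b of 2 (193bpm 2/4) — PASS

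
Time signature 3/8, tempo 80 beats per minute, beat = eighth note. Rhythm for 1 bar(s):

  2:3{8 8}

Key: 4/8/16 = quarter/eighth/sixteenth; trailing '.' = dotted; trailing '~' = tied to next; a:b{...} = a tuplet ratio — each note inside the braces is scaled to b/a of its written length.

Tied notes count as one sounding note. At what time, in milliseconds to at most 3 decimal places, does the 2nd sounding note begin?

1. 0.0ms @ 0 + 1125.0ms (3/2)
2. 1125.0ms @ 3/2 + 1125.0ms (3/2)

note 2 onset = 3/2b = 1125.0ms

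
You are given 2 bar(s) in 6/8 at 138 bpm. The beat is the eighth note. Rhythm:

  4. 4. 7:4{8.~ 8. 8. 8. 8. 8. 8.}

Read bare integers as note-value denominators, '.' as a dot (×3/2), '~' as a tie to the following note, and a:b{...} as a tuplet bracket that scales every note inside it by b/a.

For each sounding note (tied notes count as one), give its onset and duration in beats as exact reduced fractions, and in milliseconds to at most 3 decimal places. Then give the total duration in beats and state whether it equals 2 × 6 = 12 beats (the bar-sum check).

1) 0.0ms=0b +1304.348ms=3b
2) 1304.348ms=3b +1304.348ms=3b
3) 2608.696ms=6b +745.342ms=12/7b
4) 3354.037ms=54/7b +372.671ms=6/7b
5) 3726.708ms=60/7b +372.671ms=6/7b
6) 4099.379ms=66/7b +372.671ms=6/7b
7) 4472.05ms=72/7b +372.671ms=6/7b
8) 4844.72ms=78/7b +372.671ms=6/7b
Σ=12b of 12 (138bpm 6/8) — PASS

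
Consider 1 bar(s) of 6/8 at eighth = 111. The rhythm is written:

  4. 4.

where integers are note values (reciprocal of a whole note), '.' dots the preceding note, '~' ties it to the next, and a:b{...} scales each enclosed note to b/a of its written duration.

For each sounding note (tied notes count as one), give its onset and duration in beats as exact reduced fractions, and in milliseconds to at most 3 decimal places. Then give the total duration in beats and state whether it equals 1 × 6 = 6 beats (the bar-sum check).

1) 0.0ms=0b +1621.622ms=3b
2) 1621.622ms=3b +1621.622ms=3b
Σ=6b of 6 (111bpm 6/8) — PASS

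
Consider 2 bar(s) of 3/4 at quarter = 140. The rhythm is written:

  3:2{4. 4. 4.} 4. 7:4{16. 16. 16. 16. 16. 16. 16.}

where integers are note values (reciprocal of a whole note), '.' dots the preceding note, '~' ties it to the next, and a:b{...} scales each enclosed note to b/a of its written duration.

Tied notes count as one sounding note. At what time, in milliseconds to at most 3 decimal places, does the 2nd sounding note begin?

note 2 onset = 1b = 428.571ms

1. 0.0ms @ 0 + 428.571ms (1)
2. 428.571ms @ 1 + 428.571ms (1)
3. 857.143ms @ 2 + 428.571ms (1)
4. 1285.714ms @ 3 + 642.857ms (3/2)
5. 1928.571ms @ 9/2 + 91.837ms (3/14)
6. 2020.408ms @ 33/7 + 91.837ms (3/14)
7. 2112.245ms @ 69/14 + 91.837ms (3/14)
8. 2204.082ms @ 36/7 + 91.837ms (3/14)
9. 2295.918ms @ 75/14 + 91.837ms (3/14)
10. 2387.755ms @ 39/7 + 91.837ms (3/14)
11. 2479.592ms @ 81/14 + 91.837ms (3/14)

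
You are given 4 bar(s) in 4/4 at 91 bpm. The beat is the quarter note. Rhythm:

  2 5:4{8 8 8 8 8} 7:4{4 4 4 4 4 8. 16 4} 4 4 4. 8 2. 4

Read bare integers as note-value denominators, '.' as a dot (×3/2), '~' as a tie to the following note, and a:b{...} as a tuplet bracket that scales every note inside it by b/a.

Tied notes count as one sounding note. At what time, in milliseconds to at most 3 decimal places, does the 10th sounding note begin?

1. 0.0ms @ 0 + 1318.681ms (2)
2. 1318.681ms @ 2 + 263.736ms (2/5)
3. 1582.418ms @ 12/5 + 263.736ms (2/5)
4. 1846.154ms @ 14/5 + 263.736ms (2/5)
5. 2109.89ms @ 16/5 + 263.736ms (2/5)
6. 2373.626ms @ 18/5 + 263.736ms (2/5)
7. 2637.363ms @ 4 + 376.766ms (4/7)
8. 3014.129ms @ 32/7 + 376.766ms (4/7)
9. 3390.895ms @ 36/7 + 376.766ms (4/7)
10. 3767.661ms @ 40/7 + 376.766ms (4/7)
11. 4144.427ms @ 44/7 + 376.766ms (4/7)
12. 4521.193ms @ 48/7 + 282.575ms (3/7)
13. 4803.768ms @ 51/7 + 94.192ms (1/7)
14. 4897.959ms @ 52/7 + 376.766ms (4/7)
15. 5274.725ms @ 8 + 659.341ms (1)
16. 5934.066ms @ 9 + 659.341ms (1)
17. 6593.407ms @ 10 + 989.011ms (3/2)
18. 7582.418ms @ 23/2 + 329.67ms (1/2)
19. 7912.088ms @ 12 + 1978.022ms (3)
20. 9890.11ms @ 15 + 659.341ms (1)

note 10 onset = 40/7b = 3767.661ms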